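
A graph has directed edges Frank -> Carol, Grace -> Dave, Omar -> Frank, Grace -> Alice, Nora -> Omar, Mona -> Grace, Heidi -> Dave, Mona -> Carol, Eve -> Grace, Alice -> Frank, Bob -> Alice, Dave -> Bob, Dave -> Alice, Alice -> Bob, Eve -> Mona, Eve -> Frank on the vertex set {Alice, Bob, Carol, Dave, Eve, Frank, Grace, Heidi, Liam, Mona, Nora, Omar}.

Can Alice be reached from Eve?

Explore from Eve.
Distance 1: reach Frank, Grace, Mona.
Distance 2: reach Alice, Carol, Dave.
Found Alice.

Yes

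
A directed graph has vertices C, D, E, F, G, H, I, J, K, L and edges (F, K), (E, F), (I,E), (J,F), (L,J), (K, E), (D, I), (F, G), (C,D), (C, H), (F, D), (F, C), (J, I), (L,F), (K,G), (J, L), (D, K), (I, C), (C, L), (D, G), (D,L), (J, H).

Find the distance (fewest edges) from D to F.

2

Distance 0: D.
Distance 1: G, I, K, L.
Distance 2: C, E, F, J — contains F.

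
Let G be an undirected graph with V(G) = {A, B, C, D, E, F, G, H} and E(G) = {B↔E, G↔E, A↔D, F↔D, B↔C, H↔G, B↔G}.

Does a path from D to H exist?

Explore from D.
Distance 1: reach A, F.
The search is exhausted without reaching H; it lies in a different component.

No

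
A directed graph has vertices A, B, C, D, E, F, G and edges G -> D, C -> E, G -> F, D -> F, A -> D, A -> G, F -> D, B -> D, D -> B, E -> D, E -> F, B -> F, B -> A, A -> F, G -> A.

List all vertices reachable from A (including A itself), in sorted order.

A, B, D, F, G

Start at A.
Its neighbours: D, F, G.
Then their neighbours: B.
Nothing further is reachable.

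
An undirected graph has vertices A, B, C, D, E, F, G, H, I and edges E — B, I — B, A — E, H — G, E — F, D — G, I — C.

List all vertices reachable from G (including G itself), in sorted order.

D, G, H

Start at G.
Its neighbours: D, H.
Nothing further is reachable.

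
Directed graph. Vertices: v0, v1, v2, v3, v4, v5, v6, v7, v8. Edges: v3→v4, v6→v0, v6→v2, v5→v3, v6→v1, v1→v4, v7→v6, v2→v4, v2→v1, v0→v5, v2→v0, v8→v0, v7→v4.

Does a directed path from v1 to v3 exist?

Explore from v1.
Distance 1: reach v4.
The search from v1 is exhausted; no directed path reaches v3.

No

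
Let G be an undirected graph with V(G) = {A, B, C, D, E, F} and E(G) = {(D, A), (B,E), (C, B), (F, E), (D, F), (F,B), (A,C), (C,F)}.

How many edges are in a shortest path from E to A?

3

Distance 0: E.
Distance 1: B, F.
Distance 2: C, D.
Distance 3: A — contains A.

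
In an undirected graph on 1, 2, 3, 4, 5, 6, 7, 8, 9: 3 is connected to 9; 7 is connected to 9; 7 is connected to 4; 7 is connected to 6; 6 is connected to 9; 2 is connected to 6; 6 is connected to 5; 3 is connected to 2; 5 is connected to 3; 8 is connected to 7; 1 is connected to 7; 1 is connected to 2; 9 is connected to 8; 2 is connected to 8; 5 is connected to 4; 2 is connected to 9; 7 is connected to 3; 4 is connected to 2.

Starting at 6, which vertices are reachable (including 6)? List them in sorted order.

Start at 6.
Its neighbours: 2, 5, 7, 9.
Then their neighbours: 1, 3, 4, 8.
Every vertex is now reached.

1, 2, 3, 4, 5, 6, 7, 8, 9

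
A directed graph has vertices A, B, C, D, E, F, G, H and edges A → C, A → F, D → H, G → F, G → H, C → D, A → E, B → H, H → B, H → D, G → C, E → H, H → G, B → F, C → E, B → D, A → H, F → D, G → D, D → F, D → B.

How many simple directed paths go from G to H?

8

G→C→D→B→H
G→C→D→H
G→C→E→H
G→D→B→H
G→D→H
G→F→D→B→H
G→F→D→H
G→H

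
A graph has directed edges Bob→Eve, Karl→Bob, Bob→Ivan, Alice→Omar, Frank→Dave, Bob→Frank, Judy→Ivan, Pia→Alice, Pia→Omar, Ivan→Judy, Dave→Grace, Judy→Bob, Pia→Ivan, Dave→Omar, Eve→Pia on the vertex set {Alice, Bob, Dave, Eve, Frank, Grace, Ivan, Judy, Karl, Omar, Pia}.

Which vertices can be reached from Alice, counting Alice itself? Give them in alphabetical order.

Start at Alice.
Its neighbours: Omar.
Nothing further is reachable.

Alice, Omar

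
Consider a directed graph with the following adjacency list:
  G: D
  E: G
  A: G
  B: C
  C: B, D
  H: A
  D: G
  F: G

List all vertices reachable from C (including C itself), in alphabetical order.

Start at C.
Its neighbours: B, D.
Then their neighbours: G.
Nothing further is reachable.

B, C, D, G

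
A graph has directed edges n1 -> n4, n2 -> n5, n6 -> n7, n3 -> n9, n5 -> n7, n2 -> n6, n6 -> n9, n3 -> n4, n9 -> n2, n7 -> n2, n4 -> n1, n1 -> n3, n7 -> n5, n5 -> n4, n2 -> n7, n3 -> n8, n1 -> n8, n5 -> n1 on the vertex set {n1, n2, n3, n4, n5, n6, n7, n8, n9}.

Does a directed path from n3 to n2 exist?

Explore from n3.
Distance 1: reach n4, n8, n9.
Distance 2: reach n1, n2.
Found n2.

Yes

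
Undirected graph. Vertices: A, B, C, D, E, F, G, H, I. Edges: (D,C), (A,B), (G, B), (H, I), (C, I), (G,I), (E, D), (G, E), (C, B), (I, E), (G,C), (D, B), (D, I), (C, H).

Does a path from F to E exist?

F has no edges, so nothing is reachable from it.

No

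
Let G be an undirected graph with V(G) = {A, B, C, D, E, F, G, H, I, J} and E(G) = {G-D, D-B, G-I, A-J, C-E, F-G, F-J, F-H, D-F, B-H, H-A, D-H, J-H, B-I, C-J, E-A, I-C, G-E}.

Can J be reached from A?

Yes

Explore from A.
Distance 1: reach E, H, J.
Found J.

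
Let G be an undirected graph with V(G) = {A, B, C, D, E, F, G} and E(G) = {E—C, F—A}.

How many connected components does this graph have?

From A: component {A, F}.
From B: component {B}.
From C: component {C, E}.
From D: component {D}.
From G: component {G}.
That's 5 components.

5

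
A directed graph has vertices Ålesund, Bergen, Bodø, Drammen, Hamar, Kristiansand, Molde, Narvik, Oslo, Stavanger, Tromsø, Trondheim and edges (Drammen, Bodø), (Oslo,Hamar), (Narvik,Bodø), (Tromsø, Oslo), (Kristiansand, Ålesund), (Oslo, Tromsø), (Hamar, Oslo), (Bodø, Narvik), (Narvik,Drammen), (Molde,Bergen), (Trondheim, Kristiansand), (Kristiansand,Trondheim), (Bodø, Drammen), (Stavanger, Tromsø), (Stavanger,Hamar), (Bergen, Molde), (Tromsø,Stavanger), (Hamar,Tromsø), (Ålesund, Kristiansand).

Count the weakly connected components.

4

From Ålesund: component {Ålesund, Kristiansand, Trondheim}.
From Bergen: component {Bergen, Molde}.
From Bodø: component {Bodø, Drammen, Narvik}.
From Hamar: component {Hamar, Oslo, Stavanger, Tromsø}.
That's 4 components.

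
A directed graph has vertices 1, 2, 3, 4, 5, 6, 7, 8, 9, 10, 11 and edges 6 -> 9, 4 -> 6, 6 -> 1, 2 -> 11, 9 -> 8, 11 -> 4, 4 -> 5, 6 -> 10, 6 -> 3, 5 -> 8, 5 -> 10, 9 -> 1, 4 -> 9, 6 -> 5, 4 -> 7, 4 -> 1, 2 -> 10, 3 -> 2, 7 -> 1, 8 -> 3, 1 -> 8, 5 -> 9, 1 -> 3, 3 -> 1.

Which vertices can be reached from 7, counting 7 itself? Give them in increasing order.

1, 2, 3, 4, 5, 6, 7, 8, 9, 10, 11

Start at 7.
Its neighbours: 1.
Then their neighbours: 3, 8.
Then next layer: 2.
Then next layer: 10, 11.
Then next layer: 4.
Then next layer: 5, 6, 9.
Every vertex is now reached.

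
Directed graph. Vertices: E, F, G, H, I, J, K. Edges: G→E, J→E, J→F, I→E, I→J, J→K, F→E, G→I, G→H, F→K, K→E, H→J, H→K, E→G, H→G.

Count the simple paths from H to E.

11

H→G→E
H→G→I→E
H→G→I→J→E
H→G→I→J→F→E
H→G→I→J→F→K→E
H→G→I→J→K→E
H→J→E
H→J→F→E
H→J→F→K→E
H→J→K→E
H→K→E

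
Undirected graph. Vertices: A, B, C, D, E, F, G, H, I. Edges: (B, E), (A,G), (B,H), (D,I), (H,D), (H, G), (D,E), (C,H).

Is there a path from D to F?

No

Explore from D.
Distance 1: reach E, H, I.
Distance 2: reach B, C, G.
Distance 3: reach A.
The search is exhausted without reaching F; it lies in a different component.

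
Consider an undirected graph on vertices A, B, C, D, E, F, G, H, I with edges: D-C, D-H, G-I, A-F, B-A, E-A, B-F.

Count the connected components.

From A: component {A, B, E, F}.
From C: component {C, D, H}.
From G: component {G, I}.
That's 3 components.

3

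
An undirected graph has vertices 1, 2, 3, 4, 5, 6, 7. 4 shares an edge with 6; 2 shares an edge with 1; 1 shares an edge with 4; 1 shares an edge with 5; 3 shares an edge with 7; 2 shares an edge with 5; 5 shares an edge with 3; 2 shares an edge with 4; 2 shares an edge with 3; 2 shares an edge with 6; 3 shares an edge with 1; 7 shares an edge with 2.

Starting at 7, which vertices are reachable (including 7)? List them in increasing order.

1, 2, 3, 4, 5, 6, 7

Start at 7.
Its neighbours: 2, 3.
Then their neighbours: 1, 4, 5, 6.
Every vertex is now reached.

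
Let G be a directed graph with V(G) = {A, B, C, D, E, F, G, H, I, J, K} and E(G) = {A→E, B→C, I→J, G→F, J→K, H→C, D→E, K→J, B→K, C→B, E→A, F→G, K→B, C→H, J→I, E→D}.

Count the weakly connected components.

From A: component {A, D, E}.
From B: component {B, C, H, I, J, K}.
From F: component {F, G}.
That's 3 components.

3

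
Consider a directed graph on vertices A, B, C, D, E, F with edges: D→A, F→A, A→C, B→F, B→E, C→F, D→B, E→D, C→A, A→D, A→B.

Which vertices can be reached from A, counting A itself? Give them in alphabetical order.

A, B, C, D, E, F

Start at A.
Its neighbours: B, C, D.
Then their neighbours: E, F.
Every vertex is now reached.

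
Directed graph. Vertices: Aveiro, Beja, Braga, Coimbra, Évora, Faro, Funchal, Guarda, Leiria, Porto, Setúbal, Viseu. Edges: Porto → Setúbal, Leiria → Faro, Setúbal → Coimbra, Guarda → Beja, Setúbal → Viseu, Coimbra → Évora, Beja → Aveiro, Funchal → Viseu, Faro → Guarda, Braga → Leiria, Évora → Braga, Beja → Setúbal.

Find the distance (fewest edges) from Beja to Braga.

4

Distance 0: Beja.
Distance 1: Aveiro, Setúbal.
Distance 2: Coimbra, Viseu.
Distance 3: Évora.
Distance 4: Braga — contains Braga.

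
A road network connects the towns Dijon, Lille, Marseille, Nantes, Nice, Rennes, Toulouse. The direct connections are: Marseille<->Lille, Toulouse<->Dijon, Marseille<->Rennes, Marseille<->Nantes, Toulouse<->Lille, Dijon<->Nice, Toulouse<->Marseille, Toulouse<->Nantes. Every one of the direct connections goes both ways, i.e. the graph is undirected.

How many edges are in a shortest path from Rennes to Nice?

4

Distance 0: Rennes.
Distance 1: Marseille.
Distance 2: Lille, Nantes, Toulouse.
Distance 3: Dijon.
Distance 4: Nice — contains Nice.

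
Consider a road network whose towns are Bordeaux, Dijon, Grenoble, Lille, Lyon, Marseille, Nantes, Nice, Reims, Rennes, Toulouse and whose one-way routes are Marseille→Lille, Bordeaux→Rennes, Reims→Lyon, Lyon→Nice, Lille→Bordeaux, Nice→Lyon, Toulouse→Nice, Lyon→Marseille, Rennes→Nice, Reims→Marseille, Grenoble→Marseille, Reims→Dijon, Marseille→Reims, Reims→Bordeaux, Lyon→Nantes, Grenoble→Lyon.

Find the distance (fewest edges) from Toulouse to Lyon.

2

Distance 0: Toulouse.
Distance 1: Nice.
Distance 2: Lyon — contains Lyon.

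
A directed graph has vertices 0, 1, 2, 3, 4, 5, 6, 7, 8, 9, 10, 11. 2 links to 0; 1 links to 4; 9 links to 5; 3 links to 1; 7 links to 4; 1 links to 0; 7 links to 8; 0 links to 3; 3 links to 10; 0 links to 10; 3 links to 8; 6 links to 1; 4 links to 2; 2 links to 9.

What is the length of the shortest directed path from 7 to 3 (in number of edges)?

4

Distance 0: 7.
Distance 1: 4, 8.
Distance 2: 2.
Distance 3: 0, 9.
Distance 4: 3, 5, 10 — contains 3.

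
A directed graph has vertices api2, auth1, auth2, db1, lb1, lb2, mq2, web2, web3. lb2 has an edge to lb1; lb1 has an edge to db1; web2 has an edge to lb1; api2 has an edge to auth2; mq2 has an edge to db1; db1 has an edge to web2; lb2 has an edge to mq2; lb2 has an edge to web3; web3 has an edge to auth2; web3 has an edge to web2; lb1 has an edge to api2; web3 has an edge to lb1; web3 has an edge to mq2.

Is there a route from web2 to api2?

Explore from web2.
Distance 1: reach lb1.
Distance 2: reach api2, db1.
Found api2.

Yes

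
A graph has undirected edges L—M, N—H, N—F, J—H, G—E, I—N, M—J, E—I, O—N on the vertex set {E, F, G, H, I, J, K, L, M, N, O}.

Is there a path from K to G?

No

K has no edges, so nothing is reachable from it.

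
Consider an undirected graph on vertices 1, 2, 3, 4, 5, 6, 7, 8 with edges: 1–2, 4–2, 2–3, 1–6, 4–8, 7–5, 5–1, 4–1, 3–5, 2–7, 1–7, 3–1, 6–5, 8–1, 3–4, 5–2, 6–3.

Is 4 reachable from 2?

Yes

Explore from 2.
Distance 1: reach 1, 3, 4, 5, 7.
Found 4.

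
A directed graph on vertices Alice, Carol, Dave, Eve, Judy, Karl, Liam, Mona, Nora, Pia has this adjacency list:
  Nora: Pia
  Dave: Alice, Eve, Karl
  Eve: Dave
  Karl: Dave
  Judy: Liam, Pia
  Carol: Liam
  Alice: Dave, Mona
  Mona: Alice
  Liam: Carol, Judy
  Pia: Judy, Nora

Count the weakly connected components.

From Alice: component {Alice, Dave, Eve, Karl, Mona}.
From Carol: component {Carol, Judy, Liam, Nora, Pia}.
That's 2 components.

2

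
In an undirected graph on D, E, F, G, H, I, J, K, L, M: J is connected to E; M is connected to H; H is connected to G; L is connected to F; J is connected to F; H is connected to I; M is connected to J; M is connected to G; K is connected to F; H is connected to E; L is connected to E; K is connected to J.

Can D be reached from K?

Explore from K.
Distance 1: reach F, J.
Distance 2: reach E, L, M.
Distance 3: reach G, H.
Distance 4: reach I.
The search is exhausted without reaching D; it lies in a different component.

No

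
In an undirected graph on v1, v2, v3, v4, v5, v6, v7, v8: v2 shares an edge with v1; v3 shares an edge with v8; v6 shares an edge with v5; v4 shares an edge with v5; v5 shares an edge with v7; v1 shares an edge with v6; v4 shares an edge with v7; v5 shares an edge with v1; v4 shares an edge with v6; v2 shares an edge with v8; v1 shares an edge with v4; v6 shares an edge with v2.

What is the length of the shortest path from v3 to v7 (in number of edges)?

5

Distance 0: v3.
Distance 1: v8.
Distance 2: v2.
Distance 3: v1, v6.
Distance 4: v4, v5.
Distance 5: v7 — contains v7.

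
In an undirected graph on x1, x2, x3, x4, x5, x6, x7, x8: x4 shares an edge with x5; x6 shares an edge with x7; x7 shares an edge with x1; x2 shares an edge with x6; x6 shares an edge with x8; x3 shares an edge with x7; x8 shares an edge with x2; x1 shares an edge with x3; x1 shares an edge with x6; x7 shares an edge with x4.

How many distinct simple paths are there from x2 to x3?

x2–x6–x1–x3
x2–x6–x1–x7–x3
x2–x6–x7–x1–x3
x2–x6–x7–x3
x2–x8–x6–x1–x3
x2–x8–x6–x1–x7–x3
x2–x8–x6–x7–x1–x3
x2–x8–x6–x7–x3

8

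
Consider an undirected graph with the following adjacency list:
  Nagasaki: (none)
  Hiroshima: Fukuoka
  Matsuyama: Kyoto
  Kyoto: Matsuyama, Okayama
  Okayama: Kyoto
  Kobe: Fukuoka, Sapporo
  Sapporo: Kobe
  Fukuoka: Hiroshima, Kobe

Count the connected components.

3

From Fukuoka: component {Fukuoka, Hiroshima, Kobe, Sapporo}.
From Kyoto: component {Kyoto, Matsuyama, Okayama}.
From Nagasaki: component {Nagasaki}.
That's 3 components.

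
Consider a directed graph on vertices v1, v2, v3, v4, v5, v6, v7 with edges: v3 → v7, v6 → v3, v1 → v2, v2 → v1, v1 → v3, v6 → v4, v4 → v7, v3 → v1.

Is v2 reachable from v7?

v7 has no outgoing edges, so nothing is reachable from it.

No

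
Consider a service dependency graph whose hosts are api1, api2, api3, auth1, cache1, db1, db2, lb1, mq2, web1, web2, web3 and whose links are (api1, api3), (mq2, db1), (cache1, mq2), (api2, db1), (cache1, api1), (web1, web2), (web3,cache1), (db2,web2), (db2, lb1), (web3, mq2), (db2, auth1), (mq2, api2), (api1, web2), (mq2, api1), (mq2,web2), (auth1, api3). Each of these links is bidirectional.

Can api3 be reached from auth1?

Yes

Explore from auth1.
Distance 1: reach api3, db2.
Found api3.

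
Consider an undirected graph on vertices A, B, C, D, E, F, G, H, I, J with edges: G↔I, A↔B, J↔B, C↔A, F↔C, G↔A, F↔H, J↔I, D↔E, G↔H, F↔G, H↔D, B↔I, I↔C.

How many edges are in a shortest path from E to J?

Distance 0: E.
Distance 1: D.
Distance 2: H.
Distance 3: F, G.
Distance 4: A, C, I.
Distance 5: B, J — contains J.

5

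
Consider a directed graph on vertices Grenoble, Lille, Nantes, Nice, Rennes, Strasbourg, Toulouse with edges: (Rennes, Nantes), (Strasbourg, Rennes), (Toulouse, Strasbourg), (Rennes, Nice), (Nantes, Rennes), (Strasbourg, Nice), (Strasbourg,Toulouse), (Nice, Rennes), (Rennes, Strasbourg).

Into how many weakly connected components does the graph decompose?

From Grenoble: component {Grenoble}.
From Lille: component {Lille}.
From Nantes: component {Nantes, Nice, Rennes, Strasbourg, Toulouse}.
That's 3 components.

3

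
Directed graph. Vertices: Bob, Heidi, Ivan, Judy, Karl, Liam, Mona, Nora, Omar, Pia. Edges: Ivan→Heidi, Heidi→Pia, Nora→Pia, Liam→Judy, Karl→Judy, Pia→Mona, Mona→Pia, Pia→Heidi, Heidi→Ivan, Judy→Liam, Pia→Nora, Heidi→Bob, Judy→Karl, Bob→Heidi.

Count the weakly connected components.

3

From Bob: component {Bob, Heidi, Ivan, Mona, Nora, Pia}.
From Judy: component {Judy, Karl, Liam}.
From Omar: component {Omar}.
That's 3 components.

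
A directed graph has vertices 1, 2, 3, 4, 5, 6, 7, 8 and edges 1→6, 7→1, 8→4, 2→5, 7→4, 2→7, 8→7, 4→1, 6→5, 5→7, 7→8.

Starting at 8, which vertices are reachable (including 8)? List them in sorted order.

Start at 8.
Its neighbours: 4, 7.
Then their neighbours: 1.
Then next layer: 6.
Then next layer: 5.
Nothing further is reachable.

1, 4, 5, 6, 7, 8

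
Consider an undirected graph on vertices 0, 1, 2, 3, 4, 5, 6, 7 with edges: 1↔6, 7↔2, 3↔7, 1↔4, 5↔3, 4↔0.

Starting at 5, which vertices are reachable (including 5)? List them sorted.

2, 3, 5, 7

Start at 5.
Its neighbours: 3.
Then their neighbours: 7.
Then next layer: 2.
Nothing further is reachable.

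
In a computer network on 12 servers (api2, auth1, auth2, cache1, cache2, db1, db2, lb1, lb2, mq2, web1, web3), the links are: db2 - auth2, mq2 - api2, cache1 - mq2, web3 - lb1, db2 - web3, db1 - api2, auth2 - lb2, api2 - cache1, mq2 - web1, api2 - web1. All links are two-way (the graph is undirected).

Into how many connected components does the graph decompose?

From api2: component {api2, cache1, db1, mq2, web1}.
From auth1: component {auth1}.
From auth2: component {auth2, db2, lb1, lb2, web3}.
From cache2: component {cache2}.
That's 4 components.

4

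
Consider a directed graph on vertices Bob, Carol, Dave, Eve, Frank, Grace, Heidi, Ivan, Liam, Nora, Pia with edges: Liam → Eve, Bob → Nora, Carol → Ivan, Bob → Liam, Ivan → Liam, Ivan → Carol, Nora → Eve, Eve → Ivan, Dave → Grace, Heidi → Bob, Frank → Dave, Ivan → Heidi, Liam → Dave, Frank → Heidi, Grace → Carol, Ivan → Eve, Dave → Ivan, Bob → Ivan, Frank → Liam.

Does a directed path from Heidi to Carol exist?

Yes

Explore from Heidi.
Distance 1: reach Bob.
Distance 2: reach Ivan, Liam, Nora.
Distance 3: reach Carol, Dave, Eve.
Found Carol.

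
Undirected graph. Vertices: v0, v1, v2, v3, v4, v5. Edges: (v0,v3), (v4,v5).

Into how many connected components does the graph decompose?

From v0: component {v0, v3}.
From v1: component {v1}.
From v2: component {v2}.
From v4: component {v4, v5}.
That's 4 components.

4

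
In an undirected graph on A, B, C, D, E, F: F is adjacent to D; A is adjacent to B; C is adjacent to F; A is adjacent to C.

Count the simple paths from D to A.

1

D–F–C–A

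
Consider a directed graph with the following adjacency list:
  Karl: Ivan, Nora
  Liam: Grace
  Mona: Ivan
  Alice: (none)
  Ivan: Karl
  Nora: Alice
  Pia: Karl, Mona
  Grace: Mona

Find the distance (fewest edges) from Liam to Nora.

5

Distance 0: Liam.
Distance 1: Grace.
Distance 2: Mona.
Distance 3: Ivan.
Distance 4: Karl.
Distance 5: Nora — contains Nora.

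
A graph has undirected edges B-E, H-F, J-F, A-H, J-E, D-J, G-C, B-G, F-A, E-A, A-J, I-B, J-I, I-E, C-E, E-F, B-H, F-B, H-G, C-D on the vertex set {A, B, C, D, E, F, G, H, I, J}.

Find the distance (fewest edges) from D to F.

Distance 0: D.
Distance 1: C, J.
Distance 2: A, E, F, G, I — contains F.

2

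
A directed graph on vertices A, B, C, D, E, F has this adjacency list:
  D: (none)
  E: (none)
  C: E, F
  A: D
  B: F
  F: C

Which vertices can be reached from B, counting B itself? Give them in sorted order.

B, C, E, F

Start at B.
Its neighbours: F.
Then their neighbours: C.
Then next layer: E.
Nothing further is reachable.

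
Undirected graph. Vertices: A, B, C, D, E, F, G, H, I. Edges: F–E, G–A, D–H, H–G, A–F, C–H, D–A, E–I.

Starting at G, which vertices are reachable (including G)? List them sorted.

Start at G.
Its neighbours: A, H.
Then their neighbours: C, D, F.
Then next layer: E.
Then next layer: I.
Nothing further is reachable.

A, C, D, E, F, G, H, I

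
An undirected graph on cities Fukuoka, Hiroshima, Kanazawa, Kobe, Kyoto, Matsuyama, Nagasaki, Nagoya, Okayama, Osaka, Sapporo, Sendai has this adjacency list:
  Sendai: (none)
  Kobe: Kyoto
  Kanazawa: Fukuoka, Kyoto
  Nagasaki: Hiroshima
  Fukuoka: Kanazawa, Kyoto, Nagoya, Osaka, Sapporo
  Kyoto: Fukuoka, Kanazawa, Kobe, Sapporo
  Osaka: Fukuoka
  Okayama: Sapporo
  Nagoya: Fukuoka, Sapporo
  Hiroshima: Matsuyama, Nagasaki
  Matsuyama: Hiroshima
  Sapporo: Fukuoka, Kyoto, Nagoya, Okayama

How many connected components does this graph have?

3

From Fukuoka: component {Fukuoka, Kanazawa, Kobe, Kyoto, Nagoya, Okayama, Osaka, Sapporo}.
From Hiroshima: component {Hiroshima, Matsuyama, Nagasaki}.
From Sendai: component {Sendai}.
That's 3 components.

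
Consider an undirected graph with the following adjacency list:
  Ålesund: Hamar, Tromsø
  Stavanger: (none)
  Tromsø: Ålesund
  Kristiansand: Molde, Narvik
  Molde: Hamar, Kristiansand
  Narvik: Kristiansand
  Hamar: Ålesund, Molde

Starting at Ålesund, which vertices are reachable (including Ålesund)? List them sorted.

Start at Ålesund.
Its neighbours: Hamar, Tromsø.
Then their neighbours: Molde.
Then next layer: Kristiansand.
Then next layer: Narvik.
Nothing further is reachable.

Ålesund, Hamar, Kristiansand, Molde, Narvik, Tromsø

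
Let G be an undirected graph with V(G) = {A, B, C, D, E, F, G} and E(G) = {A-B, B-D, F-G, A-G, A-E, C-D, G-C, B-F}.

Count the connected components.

1

From A: component {A, B, C, D, E, F, G}.
That's 1 component.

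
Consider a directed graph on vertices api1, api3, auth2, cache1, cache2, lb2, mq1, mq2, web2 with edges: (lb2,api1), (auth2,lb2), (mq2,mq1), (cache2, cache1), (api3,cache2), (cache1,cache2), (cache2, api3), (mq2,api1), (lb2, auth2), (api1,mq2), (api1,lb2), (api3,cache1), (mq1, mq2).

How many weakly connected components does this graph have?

From api1: component {api1, auth2, lb2, mq1, mq2}.
From api3: component {api3, cache1, cache2}.
From web2: component {web2}.
That's 3 components.

3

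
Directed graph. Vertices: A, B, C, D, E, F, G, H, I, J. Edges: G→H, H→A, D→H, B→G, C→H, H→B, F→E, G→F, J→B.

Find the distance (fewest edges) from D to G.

3

Distance 0: D.
Distance 1: H.
Distance 2: A, B.
Distance 3: G — contains G.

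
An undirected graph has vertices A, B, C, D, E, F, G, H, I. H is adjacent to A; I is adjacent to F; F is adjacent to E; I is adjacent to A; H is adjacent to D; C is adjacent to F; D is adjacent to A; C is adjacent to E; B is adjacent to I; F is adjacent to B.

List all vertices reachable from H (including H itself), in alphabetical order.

Start at H.
Its neighbours: A, D.
Then their neighbours: I.
Then next layer: B, F.
Then next layer: C, E.
Nothing further is reachable.

A, B, C, D, E, F, H, I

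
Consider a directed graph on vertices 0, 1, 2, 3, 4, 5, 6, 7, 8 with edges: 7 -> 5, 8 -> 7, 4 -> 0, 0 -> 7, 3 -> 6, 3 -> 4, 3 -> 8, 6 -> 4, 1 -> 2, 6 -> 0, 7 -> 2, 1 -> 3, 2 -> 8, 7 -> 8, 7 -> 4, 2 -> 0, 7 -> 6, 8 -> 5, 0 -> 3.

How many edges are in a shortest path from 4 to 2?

Distance 0: 4.
Distance 1: 0.
Distance 2: 3, 7.
Distance 3: 2, 5, 6, 8 — contains 2.

3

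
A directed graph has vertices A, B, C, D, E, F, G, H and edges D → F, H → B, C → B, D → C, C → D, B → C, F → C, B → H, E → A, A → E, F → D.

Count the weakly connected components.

From A: component {A, E}.
From B: component {B, C, D, F, H}.
From G: component {G}.
That's 3 components.

3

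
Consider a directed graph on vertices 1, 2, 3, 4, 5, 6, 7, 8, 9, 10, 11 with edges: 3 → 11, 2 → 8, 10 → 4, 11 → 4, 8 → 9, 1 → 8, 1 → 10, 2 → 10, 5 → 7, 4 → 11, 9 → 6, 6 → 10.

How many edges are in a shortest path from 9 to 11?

Distance 0: 9.
Distance 1: 6.
Distance 2: 10.
Distance 3: 4.
Distance 4: 11 — contains 11.

4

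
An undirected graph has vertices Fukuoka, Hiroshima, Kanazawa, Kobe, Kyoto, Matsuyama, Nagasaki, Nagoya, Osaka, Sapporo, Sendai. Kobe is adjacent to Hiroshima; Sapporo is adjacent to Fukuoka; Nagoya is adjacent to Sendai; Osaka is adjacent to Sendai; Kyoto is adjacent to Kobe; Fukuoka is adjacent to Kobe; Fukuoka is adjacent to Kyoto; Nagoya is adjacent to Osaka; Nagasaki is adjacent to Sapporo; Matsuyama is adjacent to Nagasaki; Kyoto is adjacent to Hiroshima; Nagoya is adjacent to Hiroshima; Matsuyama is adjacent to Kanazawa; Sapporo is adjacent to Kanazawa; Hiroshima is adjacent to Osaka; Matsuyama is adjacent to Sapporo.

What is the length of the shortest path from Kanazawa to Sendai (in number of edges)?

Distance 0: Kanazawa.
Distance 1: Matsuyama, Sapporo.
Distance 2: Fukuoka, Nagasaki.
Distance 3: Kobe, Kyoto.
Distance 4: Hiroshima.
Distance 5: Nagoya, Osaka.
Distance 6: Sendai — contains Sendai.

6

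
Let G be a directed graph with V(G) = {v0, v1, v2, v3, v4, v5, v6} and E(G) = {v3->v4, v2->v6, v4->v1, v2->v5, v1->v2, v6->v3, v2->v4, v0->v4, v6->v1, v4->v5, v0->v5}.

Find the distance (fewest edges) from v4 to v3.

4

Distance 0: v4.
Distance 1: v1, v5.
Distance 2: v2.
Distance 3: v6.
Distance 4: v3 — contains v3.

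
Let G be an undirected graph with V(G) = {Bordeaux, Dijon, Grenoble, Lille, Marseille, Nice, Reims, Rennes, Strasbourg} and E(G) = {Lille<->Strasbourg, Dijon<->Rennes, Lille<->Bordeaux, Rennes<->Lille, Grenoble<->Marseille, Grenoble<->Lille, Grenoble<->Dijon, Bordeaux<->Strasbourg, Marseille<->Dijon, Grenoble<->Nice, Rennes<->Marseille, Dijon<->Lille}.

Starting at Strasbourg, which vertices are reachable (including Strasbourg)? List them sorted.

Bordeaux, Dijon, Grenoble, Lille, Marseille, Nice, Rennes, Strasbourg

Start at Strasbourg.
Its neighbours: Bordeaux, Lille.
Then their neighbours: Dijon, Grenoble, Rennes.
Then next layer: Marseille, Nice.
Nothing further is reachable.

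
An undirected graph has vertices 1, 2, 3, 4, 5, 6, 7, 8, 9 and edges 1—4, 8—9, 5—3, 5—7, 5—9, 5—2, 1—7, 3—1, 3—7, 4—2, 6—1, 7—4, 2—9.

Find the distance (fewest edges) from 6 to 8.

Distance 0: 6.
Distance 1: 1.
Distance 2: 3, 4, 7.
Distance 3: 2, 5.
Distance 4: 9.
Distance 5: 8 — contains 8.

5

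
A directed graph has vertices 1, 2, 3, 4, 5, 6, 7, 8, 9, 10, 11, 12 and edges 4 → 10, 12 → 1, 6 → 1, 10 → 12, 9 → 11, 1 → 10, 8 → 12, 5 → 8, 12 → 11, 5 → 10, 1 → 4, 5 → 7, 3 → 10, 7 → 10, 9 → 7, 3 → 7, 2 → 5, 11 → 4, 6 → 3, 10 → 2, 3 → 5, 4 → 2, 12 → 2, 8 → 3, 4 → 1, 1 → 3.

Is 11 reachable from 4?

Explore from 4.
Distance 1: reach 1, 2, 10.
Distance 2: reach 3, 5, 12.
Distance 3: reach 7, 8, 11.
Found 11.

Yes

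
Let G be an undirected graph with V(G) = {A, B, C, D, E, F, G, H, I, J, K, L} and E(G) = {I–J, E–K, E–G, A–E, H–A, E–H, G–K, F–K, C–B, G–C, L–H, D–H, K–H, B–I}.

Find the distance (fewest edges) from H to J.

Distance 0: H.
Distance 1: A, D, E, K, L.
Distance 2: F, G.
Distance 3: C.
Distance 4: B.
Distance 5: I.
Distance 6: J — contains J.

6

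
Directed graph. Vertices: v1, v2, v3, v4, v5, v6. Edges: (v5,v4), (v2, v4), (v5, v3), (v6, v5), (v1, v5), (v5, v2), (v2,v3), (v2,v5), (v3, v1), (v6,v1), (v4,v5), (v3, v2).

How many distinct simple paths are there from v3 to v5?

v3→v1→v5
v3→v2→v4→v5
v3→v2→v5

3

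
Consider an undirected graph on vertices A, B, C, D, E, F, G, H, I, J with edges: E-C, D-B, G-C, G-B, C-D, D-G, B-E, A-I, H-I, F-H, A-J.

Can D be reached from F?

Explore from F.
Distance 1: reach H.
Distance 2: reach I.
Distance 3: reach A.
Distance 4: reach J.
The search is exhausted without reaching D; it lies in a different component.

No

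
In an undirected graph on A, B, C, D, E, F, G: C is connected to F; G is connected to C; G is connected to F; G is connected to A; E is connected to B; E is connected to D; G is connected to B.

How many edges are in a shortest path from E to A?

Distance 0: E.
Distance 1: B, D.
Distance 2: G.
Distance 3: A, C, F — contains A.

3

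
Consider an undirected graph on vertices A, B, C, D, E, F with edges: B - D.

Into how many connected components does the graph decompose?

From A: component {A}.
From B: component {B, D}.
From C: component {C}.
From E: component {E}.
From F: component {F}.
That's 5 components.

5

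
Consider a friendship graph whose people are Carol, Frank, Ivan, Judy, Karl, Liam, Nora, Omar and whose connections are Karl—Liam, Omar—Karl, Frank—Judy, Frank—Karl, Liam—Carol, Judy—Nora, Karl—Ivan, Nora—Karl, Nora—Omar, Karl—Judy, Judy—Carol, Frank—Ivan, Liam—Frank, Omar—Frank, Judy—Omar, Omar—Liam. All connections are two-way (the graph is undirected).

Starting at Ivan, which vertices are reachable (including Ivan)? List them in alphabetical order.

Carol, Frank, Ivan, Judy, Karl, Liam, Nora, Omar

Start at Ivan.
Its neighbours: Frank, Karl.
Then their neighbours: Judy, Liam, Nora, Omar.
Then next layer: Carol.
Every vertex is now reached.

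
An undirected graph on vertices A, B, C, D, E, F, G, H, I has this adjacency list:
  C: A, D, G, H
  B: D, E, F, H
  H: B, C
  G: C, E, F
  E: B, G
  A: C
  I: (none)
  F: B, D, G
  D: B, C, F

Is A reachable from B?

Yes

Explore from B.
Distance 1: reach D, E, F, H.
Distance 2: reach C, G.
Distance 3: reach A.
Found A.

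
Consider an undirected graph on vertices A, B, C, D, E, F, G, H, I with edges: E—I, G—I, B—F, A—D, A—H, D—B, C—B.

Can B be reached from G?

No

Explore from G.
Distance 1: reach I.
Distance 2: reach E.
The search is exhausted without reaching B; it lies in a different component.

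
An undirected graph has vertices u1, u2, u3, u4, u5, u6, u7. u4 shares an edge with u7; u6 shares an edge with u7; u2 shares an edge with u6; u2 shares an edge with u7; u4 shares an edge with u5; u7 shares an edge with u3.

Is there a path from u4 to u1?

No

Explore from u4.
Distance 1: reach u5, u7.
Distance 2: reach u2, u3, u6.
The search is exhausted without reaching u1; it lies in a different component.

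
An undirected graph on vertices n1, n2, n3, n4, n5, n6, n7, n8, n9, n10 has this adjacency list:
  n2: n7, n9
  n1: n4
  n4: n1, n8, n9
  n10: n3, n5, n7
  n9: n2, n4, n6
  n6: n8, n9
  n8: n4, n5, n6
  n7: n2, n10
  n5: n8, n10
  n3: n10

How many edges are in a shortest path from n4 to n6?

Distance 0: n4.
Distance 1: n1, n8, n9.
Distance 2: n2, n5, n6 — contains n6.

2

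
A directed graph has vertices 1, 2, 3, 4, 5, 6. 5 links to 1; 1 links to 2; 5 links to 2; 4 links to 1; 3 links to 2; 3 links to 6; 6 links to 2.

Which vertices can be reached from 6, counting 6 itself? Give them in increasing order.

Start at 6.
Its neighbours: 2.
Nothing further is reachable.

2, 6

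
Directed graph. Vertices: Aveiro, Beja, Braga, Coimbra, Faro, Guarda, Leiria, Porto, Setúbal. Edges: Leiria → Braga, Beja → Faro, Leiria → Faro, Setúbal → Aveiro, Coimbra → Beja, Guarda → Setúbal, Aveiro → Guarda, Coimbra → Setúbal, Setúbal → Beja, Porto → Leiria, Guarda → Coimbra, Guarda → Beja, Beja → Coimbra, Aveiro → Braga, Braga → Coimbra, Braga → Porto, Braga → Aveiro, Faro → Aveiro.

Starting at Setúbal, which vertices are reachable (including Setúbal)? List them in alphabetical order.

Start at Setúbal.
Its neighbours: Aveiro, Beja.
Then their neighbours: Braga, Coimbra, Faro, Guarda.
Then next layer: Porto.
Then next layer: Leiria.
Every vertex is now reached.

Aveiro, Beja, Braga, Coimbra, Faro, Guarda, Leiria, Porto, Setúbal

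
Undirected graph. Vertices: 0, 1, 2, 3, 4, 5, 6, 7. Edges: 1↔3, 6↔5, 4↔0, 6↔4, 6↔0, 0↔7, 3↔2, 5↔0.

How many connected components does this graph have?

2

From 0: component {0, 4, 5, 6, 7}.
From 1: component {1, 2, 3}.
That's 2 components.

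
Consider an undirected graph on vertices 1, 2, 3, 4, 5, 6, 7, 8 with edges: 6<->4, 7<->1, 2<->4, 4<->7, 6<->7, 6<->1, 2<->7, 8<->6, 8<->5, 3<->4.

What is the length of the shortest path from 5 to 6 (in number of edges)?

Distance 0: 5.
Distance 1: 8.
Distance 2: 6 — contains 6.

2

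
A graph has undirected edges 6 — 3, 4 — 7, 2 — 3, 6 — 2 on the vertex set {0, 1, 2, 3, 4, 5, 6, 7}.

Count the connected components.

From 0: component {0}.
From 1: component {1}.
From 2: component {2, 3, 6}.
From 4: component {4, 7}.
From 5: component {5}.
That's 5 components.

5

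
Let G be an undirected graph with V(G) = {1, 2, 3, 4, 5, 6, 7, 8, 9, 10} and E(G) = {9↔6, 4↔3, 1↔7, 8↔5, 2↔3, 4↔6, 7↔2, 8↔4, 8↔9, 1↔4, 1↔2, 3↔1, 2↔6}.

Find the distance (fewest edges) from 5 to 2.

4

Distance 0: 5.
Distance 1: 8.
Distance 2: 4, 9.
Distance 3: 1, 3, 6.
Distance 4: 2, 7 — contains 2.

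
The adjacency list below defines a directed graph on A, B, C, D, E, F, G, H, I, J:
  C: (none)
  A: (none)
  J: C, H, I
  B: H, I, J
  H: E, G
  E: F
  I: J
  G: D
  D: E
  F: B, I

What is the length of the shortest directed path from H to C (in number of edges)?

5

Distance 0: H.
Distance 1: E, G.
Distance 2: D, F.
Distance 3: B, I.
Distance 4: J.
Distance 5: C — contains C.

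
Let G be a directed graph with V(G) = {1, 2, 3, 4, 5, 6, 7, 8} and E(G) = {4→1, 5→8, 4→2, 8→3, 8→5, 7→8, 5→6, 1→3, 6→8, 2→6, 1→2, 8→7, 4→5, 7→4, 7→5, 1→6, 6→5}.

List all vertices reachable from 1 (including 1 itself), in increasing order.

Start at 1.
Its neighbours: 2, 3, 6.
Then their neighbours: 5, 8.
Then next layer: 7.
Then next layer: 4.
Every vertex is now reached.

1, 2, 3, 4, 5, 6, 7, 8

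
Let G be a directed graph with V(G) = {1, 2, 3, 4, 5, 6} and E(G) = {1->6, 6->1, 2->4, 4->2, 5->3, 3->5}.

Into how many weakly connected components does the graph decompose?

From 1: component {1, 6}.
From 2: component {2, 4}.
From 3: component {3, 5}.
That's 3 components.

3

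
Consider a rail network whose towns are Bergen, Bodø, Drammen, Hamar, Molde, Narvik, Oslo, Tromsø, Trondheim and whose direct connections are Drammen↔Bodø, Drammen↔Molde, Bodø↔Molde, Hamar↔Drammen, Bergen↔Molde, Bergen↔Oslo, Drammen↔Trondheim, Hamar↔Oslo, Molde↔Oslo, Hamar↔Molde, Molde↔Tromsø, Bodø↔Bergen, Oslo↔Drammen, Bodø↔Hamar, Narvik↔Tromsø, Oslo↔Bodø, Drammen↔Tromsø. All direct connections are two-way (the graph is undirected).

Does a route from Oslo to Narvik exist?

Yes

Explore from Oslo.
Distance 1: reach Bergen, Bodø, Drammen, Hamar, Molde.
Distance 2: reach Tromsø, Trondheim.
Distance 3: reach Narvik.
Found Narvik.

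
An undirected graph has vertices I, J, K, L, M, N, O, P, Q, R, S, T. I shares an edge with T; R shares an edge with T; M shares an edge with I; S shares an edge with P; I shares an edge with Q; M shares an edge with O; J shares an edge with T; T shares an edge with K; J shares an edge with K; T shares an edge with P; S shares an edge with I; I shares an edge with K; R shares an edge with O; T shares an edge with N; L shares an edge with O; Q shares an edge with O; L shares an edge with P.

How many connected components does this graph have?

1

From I: component {I, J, K, L, M, N, O, P, Q, R, S, T}.
That's 1 component.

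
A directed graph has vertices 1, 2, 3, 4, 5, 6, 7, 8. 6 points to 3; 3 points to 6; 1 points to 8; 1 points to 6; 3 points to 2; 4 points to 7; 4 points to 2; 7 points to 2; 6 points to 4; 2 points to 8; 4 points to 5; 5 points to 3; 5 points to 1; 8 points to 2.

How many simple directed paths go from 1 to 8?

1→6→3→2→8
1→6→4→2→8
1→6→4→5→3→2→8
1→6→4→7→2→8
1→8

5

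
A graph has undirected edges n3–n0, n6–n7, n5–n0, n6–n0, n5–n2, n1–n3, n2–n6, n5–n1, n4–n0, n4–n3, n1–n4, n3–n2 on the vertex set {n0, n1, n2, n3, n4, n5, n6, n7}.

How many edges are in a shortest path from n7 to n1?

Distance 0: n7.
Distance 1: n6.
Distance 2: n0, n2.
Distance 3: n3, n4, n5.
Distance 4: n1 — contains n1.

4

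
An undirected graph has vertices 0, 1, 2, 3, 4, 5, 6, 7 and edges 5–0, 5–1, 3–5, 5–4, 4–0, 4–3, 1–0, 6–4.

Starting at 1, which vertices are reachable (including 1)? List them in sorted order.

0, 1, 3, 4, 5, 6

Start at 1.
Its neighbours: 0, 5.
Then their neighbours: 3, 4.
Then next layer: 6.
Nothing further is reachable.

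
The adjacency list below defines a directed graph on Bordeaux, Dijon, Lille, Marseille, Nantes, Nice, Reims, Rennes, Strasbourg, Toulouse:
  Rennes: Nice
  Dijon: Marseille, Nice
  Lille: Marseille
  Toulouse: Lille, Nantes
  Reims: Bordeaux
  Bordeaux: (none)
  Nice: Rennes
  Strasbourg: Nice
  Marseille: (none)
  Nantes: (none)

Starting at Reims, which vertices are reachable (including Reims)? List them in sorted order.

Start at Reims.
Its neighbours: Bordeaux.
Nothing further is reachable.

Bordeaux, Reims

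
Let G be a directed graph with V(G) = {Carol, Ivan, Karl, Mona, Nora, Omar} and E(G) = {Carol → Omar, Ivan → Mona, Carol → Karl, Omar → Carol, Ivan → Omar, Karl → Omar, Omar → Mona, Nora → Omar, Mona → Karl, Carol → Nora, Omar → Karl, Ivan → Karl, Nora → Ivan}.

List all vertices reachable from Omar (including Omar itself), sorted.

Start at Omar.
Its neighbours: Carol, Karl, Mona.
Then their neighbours: Nora.
Then next layer: Ivan.
Every vertex is now reached.

Carol, Ivan, Karl, Mona, Nora, Omar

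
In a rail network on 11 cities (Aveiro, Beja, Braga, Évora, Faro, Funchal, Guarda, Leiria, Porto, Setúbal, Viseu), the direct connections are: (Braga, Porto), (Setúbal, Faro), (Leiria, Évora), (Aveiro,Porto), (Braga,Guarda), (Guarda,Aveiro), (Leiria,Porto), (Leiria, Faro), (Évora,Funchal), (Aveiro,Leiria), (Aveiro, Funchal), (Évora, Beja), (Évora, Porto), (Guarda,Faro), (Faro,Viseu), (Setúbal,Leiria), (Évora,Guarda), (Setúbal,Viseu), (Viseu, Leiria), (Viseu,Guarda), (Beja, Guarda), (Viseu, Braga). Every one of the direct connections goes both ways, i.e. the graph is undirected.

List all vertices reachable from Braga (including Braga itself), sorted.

Aveiro, Beja, Braga, Évora, Faro, Funchal, Guarda, Leiria, Porto, Setúbal, Viseu

Start at Braga.
Its neighbours: Guarda, Porto, Viseu.
Then their neighbours: Aveiro, Beja, Évora, Faro, Leiria, Setúbal.
Then next layer: Funchal.
Every vertex is now reached.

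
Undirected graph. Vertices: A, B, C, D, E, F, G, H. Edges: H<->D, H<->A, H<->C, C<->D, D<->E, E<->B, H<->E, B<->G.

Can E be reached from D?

Explore from D.
Distance 1: reach C, E, H.
Found E.

Yes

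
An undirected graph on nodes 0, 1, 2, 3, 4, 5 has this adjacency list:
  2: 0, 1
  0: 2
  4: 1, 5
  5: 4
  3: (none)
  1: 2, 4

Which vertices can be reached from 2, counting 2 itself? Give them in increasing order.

Start at 2.
Its neighbours: 0, 1.
Then their neighbours: 4.
Then next layer: 5.
Nothing further is reachable.

0, 1, 2, 4, 5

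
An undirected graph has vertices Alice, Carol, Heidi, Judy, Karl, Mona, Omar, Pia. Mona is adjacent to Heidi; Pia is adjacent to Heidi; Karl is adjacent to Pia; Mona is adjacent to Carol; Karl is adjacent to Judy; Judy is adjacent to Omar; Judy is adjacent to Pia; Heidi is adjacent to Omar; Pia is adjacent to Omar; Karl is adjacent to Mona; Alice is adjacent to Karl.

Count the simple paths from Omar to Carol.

10

Omar–Heidi–Mona–Carol
Omar–Heidi–Pia–Judy–Karl–Mona–Carol
Omar–Heidi–Pia–Karl–Mona–Carol
Omar–Judy–Karl–Mona–Carol
Omar–Judy–Karl–Pia–Heidi–Mona–Carol
Omar–Judy–Pia–Heidi–Mona–Carol
Omar–Judy–Pia–Karl–Mona–Carol
Omar–Pia–Heidi–Mona–Carol
Omar–Pia–Judy–Karl–Mona–Carol
Omar–Pia–Karl–Mona–Carol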